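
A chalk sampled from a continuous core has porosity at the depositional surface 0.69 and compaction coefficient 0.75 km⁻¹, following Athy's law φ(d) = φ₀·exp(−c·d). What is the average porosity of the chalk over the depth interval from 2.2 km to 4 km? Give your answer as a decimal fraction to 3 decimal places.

0.073

⟨φ⟩ = (1/(d₂−d₁)) ∫ φ₀ e^(−cd) dd = φ₀·(e^(−c·d₁) − e^(−c·d₂)) / (c·(d₂−d₁))
e^(−0.75×2.2) = 0.1920; e^(−0.75×4) = 0.0498
⟨φ⟩ = 0.69 × (0.1920 − 0.0498) / (0.75 × 1.8) = 0.69 × 0.1054 = 0.0727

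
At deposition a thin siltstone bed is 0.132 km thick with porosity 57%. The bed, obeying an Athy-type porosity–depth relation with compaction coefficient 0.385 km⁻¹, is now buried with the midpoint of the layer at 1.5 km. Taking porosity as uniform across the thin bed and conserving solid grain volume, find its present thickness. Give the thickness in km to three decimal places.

Porosity at 1.5 km: phi = 0.57·exp(−0.385×1.5) = 0.3199
Solid-volume conservation: h(1−phi) = h₀(1−phi₀) ⇒ h = h₀·(1−phi₀)/(1−phi)
h = 0.132 × (1 − 0.57)/(1 − 0.3199) = 0.132 × 0.6323 = 0.0835 km

0.083 km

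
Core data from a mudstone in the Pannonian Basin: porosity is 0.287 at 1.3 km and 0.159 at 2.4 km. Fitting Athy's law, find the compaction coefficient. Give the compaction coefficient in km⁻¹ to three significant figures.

0.537 km⁻¹

Athy: φ(d) = φ₀ e^(−kd) ⇒ φ₁/φ₂ = e^{k(d₂−d₁)} ⇒ k = ln(φ₁/φ₂)/(d₂−d₁)
k = ln(0.287/0.159) / (2.4 − 1.3) = ln(1.805) / 1.1 = 0.5906 / 1.1 = 0.5369 km⁻¹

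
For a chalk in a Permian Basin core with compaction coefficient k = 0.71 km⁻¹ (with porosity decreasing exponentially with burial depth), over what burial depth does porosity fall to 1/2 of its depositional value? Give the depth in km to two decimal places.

0.98 km

n/n₀ = 1/2 ⇒ exp(−k·d) = 1/2 ⇒ d = ln(2) / k
d = 0.6931 / 0.71 = 0.976 km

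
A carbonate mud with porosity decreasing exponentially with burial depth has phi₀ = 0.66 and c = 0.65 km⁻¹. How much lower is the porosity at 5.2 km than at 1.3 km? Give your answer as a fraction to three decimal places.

0.261

phi(1.3) = 0.66·e^(−0.65×1.3) = 0.2835
phi(5.2) = 0.66·e^(−0.65×5.2) = 0.0225
Δphi = 0.2835 − 0.0225 = 0.2610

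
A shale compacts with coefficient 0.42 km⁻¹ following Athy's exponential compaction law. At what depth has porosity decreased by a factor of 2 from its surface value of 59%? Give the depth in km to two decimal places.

phi/phi₀ = 1/2 ⇒ exp(−β·z) = 1/2 ⇒ z = ln(2) / β
z = 0.6931 / 0.42 = 1.650 km

1.65 km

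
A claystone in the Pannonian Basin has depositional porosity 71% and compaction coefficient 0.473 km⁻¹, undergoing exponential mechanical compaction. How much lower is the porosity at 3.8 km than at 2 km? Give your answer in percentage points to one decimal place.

φ(2) = 0.71·e^(−0.473×2) = 0.2757
φ(3.8) = 0.71·e^(−0.473×3.8) = 0.1177
Δφ = 0.2757 − 0.1177 = 0.1580

15.8 percentage points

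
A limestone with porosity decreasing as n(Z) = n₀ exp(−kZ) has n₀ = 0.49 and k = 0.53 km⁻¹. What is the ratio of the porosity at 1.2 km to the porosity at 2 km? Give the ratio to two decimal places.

1.53

n(Z₁)/n(Z₂) = e^(−k·Z₁)/e^(−k·Z₂) = e^{k(Z₂−Z₁)}
= exp(0.53 × 0.8) = exp(0.424) = 1.5281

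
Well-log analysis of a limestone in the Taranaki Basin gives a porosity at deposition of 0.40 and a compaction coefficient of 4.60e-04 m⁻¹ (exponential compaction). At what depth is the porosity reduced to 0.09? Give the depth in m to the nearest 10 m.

3240 m

Working in km (1 km = 1000 m; β in km⁻¹ = β in m⁻¹ × 1000):
Invert Athy's law: d = ln(n₀/n) / β
d = ln(0.4/0.09) / 0.46 = ln(4.444) / 0.46 = 1.4917 / 0.46 = 3.243 km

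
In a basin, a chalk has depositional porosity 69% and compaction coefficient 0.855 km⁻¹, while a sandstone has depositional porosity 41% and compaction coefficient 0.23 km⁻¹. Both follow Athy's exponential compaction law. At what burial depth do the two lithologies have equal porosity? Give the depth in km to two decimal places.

0.83 km

Set φ₀ₐ e^(−kₐZ) = φ₀ᵦ e^(−kᵦZ) ⇒ ln(φ₀ₐ/φ₀ᵦ) = (kₐ − kᵦ)·Z
Z = ln(0.69/0.41) / (0.855 − 0.23) = 0.5205 / 0.625 = 0.833 km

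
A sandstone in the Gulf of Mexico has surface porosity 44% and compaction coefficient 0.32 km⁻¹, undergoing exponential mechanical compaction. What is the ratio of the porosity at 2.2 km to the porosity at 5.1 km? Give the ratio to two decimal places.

2.53

n(d₁)/n(d₂) = e^(−β·d₁)/e^(−β·d₂) = e^{β(d₂−d₁)}
= exp(0.32 × 2.9) = exp(0.928) = 2.5294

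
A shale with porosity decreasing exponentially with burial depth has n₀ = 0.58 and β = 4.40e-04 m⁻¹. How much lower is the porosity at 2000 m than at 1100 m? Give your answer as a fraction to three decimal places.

0.117

Working in km (1 km = 1000 m; β in km⁻¹ = β in m⁻¹ × 1000):
n(1.1) = 0.58·e^(−0.44×1.1) = 0.3575
n(2) = 0.58·e^(−0.44×2) = 0.2406
Δn = 0.3575 − 0.2406 = 0.1169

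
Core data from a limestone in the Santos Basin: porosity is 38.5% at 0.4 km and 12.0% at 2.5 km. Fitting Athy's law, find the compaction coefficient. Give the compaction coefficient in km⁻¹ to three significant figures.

Athy: phi(z) = phi₀ e^(−cz) ⇒ phi₁/phi₂ = e^{c(z₂−z₁)} ⇒ c = ln(phi₁/phi₂)/(z₂−z₁)
c = ln(0.385/0.12) / (2.5 − 0.4) = ln(3.208) / 2.1 = 1.1658 / 2.1 = 0.5551 km⁻¹

0.555 km⁻¹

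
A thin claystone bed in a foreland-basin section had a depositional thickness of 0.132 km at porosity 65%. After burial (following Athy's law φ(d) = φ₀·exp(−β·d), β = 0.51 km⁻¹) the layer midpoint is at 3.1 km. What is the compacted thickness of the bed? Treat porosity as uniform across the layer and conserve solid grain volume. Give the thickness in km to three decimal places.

Porosity at 3.1 km: φ = 0.65·exp(−0.51×3.1) = 0.1337
Solid-volume conservation: h(1−φ) = h₀(1−φ₀) ⇒ h = h₀·(1−φ₀)/(1−φ)
h = 0.132 × (1 − 0.65)/(1 − 0.1337) = 0.132 × 0.4040 = 0.0533 km

0.053 km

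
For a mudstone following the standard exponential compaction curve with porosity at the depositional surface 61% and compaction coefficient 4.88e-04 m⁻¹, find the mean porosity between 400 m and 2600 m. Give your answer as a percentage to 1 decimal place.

Working in km (1 km = 1000 m; k in km⁻¹ = k in m⁻¹ × 1000):
⟨φ⟩ = (1/(d₂−d₁)) ∫ φ₀ e^(−kd) dd = φ₀·(e^(−k·d₁) − e^(−k·d₂)) / (k·(d₂−d₁))
e^(−0.488×0.4) = 0.8227; e^(−0.488×2.6) = 0.2812
⟨φ⟩ = 0.61 × (0.8227 − 0.2812) / (0.488 × 2.2) = 0.61 × 0.5044 = 0.3077

30.8%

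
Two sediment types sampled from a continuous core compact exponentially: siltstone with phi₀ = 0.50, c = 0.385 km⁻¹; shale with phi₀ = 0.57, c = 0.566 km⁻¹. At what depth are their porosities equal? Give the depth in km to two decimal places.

0.72 km

Set phi₀ₐ e^(−cₐz) = phi₀ᵦ e^(−cᵦz) ⇒ ln(phi₀ₐ/phi₀ᵦ) = (cₐ − cᵦ)·z
z = ln(0.5/0.57) / (0.385 − 0.566) = -0.1310 / -0.181 = 0.724 km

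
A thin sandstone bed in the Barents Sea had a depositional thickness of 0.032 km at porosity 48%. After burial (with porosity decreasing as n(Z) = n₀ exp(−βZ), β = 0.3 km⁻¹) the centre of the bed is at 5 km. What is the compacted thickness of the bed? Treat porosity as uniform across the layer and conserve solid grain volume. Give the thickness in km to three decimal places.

0.019 km

Porosity at 5 km: n = 0.48·exp(−0.3×5) = 0.1071
Solid-volume conservation: h(1−n) = h₀(1−n₀) ⇒ h = h₀·(1−n₀)/(1−n)
h = 0.032 × (1 − 0.48)/(1 − 0.1071) = 0.032 × 0.5824 = 0.0186 km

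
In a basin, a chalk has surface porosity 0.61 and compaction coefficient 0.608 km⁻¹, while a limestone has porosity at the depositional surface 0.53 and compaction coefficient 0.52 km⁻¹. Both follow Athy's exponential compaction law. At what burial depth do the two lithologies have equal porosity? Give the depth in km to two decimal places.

Set phi₀ₐ e^(−kₐZ) = phi₀ᵦ e^(−kᵦZ) ⇒ ln(phi₀ₐ/phi₀ᵦ) = (kₐ − kᵦ)·Z
Z = ln(0.61/0.53) / (0.608 − 0.52) = 0.1406 / 0.088 = 1.598 km

1.60 km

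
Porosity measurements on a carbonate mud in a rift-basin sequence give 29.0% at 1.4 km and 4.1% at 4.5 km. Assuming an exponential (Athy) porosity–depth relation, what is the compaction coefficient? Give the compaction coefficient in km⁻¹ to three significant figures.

Athy: n(d) = n₀ e^(−kd) ⇒ n₁/n₂ = e^{k(d₂−d₁)} ⇒ k = ln(n₁/n₂)/(d₂−d₁)
k = ln(0.29/0.041) / (4.5 − 1.4) = ln(7.073) / 3.1 = 1.9563 / 3.1 = 0.6311 km⁻¹

0.631 km⁻¹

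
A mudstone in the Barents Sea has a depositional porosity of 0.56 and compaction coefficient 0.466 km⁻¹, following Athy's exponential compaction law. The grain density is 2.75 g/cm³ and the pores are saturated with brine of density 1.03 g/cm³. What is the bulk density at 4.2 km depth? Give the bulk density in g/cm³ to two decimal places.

Porosity at depth: φ = 0.56·exp(−0.466×4.2) = 0.56×0.1413 = 0.0791
Bulk density: ρ_b = (1−φ)ρ_g + φ·ρ_f = 0.9209×2.75 + 0.0791×1.03
       = 2.532 + 0.081 = 2.614 g/cm³

2.61 g/cm³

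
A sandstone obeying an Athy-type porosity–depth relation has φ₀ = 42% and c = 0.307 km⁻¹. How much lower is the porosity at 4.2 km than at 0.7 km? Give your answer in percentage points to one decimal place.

φ(0.7) = 0.42·e^(−0.307×0.7) = 0.3388
φ(4.2) = 0.42·e^(−0.307×4.2) = 0.1157
Δφ = 0.3388 − 0.1157 = 0.2231

22.3 percentage points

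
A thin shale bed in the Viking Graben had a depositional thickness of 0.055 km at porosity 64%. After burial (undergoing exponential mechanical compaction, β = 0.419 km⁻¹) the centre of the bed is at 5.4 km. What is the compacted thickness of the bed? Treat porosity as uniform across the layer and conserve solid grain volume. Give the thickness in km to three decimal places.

Porosity at 5.4 km: phi = 0.64·exp(−0.419×5.4) = 0.0666
Solid-volume conservation: h(1−phi) = h₀(1−phi₀) ⇒ h = h₀·(1−phi₀)/(1−phi)
h = 0.055 × (1 − 0.64)/(1 − 0.0666) = 0.055 × 0.3857 = 0.0212 km

0.021 km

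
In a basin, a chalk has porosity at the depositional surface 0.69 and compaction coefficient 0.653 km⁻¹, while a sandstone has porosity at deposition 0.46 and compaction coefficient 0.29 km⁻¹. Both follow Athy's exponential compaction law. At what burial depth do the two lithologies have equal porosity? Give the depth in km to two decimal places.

Set φ₀ₐ e^(−cₐz) = φ₀ᵦ e^(−cᵦz) ⇒ ln(φ₀ₐ/φ₀ᵦ) = (cₐ − cᵦ)·z
z = ln(0.69/0.46) / (0.653 − 0.29) = 0.4055 / 0.363 = 1.117 km

1.12 km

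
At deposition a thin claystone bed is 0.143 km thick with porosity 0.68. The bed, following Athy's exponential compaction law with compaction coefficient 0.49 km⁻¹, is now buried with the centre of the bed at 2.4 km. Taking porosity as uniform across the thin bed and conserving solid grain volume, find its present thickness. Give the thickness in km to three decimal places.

Porosity at 2.4 km: phi = 0.68·exp(−0.49×2.4) = 0.2098
Solid-volume conservation: h(1−phi) = h₀(1−phi₀) ⇒ h = h₀·(1−phi₀)/(1−phi)
h = 0.143 × (1 − 0.68)/(1 − 0.2098) = 0.143 × 0.4050 = 0.0579 km

0.058 km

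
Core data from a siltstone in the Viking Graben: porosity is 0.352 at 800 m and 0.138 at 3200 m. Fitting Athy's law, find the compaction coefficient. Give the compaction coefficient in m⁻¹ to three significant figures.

0.000390 m⁻¹

Working in km (1 km = 1000 m; k in km⁻¹ = k in m⁻¹ × 1000):
Athy: n(z) = n₀ e^(−kz) ⇒ n₁/n₂ = e^{k(z₂−z₁)} ⇒ k = ln(n₁/n₂)/(z₂−z₁)
k = ln(0.352/0.138) / (3.2 − 0.8) = ln(2.551) / 2.4 = 0.9364 / 2.4 = 0.3902 km⁻¹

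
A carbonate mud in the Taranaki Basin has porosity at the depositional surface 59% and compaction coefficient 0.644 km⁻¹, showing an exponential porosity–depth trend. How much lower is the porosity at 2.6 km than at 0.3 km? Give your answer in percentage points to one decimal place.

37.6 percentage points

φ(0.3) = 0.59·e^(−0.644×0.3) = 0.4863
φ(2.6) = 0.59·e^(−0.644×2.6) = 0.1106
Δφ = 0.4863 − 0.1106 = 0.3758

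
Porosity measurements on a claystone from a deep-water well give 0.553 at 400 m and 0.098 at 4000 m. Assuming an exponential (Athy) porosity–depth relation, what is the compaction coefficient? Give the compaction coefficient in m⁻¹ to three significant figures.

0.000481 m⁻¹

Working in km (1 km = 1000 m; β in km⁻¹ = β in m⁻¹ × 1000):
Athy: phi(z) = phi₀ e^(−βz) ⇒ phi₁/phi₂ = e^{β(z₂−z₁)} ⇒ β = ln(phi₁/phi₂)/(z₂−z₁)
β = ln(0.553/0.098) / (4 − 0.4) = ln(5.643) / 3.6 = 1.7304 / 3.6 = 0.4807 km⁻¹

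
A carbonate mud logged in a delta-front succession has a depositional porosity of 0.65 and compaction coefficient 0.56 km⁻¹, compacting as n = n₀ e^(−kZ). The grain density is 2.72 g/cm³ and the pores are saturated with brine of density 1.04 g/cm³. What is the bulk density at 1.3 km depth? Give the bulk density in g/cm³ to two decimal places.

Porosity at depth: n = 0.65·exp(−0.56×1.3) = 0.65×0.4829 = 0.3139
Bulk density: ρ_b = (1−n)ρ_g + n·ρ_f = 0.6861×2.72 + 0.3139×1.04
       = 1.866 + 0.326 = 2.193 g/cm³

2.19 g/cm³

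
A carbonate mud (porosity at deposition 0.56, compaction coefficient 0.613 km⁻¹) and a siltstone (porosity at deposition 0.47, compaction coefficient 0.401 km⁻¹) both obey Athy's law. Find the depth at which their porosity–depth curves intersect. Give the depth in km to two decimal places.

0.83 km

Set phi₀ₐ e^(−βₐz) = phi₀ᵦ e^(−βᵦz) ⇒ ln(phi₀ₐ/phi₀ᵦ) = (βₐ − βᵦ)·z
z = ln(0.56/0.47) / (0.613 − 0.401) = 0.1752 / 0.212 = 0.826 km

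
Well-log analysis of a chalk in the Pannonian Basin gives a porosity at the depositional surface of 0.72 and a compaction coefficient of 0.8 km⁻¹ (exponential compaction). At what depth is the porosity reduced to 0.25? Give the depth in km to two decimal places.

Invert Athy's law: Z = ln(n₀/n) / β
Z = ln(0.72/0.25) / 0.8 = ln(2.88) / 0.8 = 1.0578 / 0.8 = 1.322 km

1.32 km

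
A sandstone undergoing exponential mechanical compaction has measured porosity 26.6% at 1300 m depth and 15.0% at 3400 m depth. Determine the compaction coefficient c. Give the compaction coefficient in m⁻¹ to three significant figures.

0.000273 m⁻¹

Working in km (1 km = 1000 m; c in km⁻¹ = c in m⁻¹ × 1000):
Athy: n(d) = n₀ e^(−cd) ⇒ n₁/n₂ = e^{c(d₂−d₁)} ⇒ c = ln(n₁/n₂)/(d₂−d₁)
c = ln(0.266/0.15) / (3.4 − 1.3) = ln(1.773) / 2.1 = 0.5729 / 2.1 = 0.2728 km⁻¹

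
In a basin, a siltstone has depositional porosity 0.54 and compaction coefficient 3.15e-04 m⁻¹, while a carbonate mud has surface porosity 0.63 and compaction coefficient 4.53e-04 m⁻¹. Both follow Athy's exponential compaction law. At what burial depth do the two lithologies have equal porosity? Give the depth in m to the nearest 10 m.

1120 m

Working in km (1 km = 1000 m; β in km⁻¹ = β in m⁻¹ × 1000):
Set phi₀ₐ e^(−βₐz) = phi₀ᵦ e^(−βᵦz) ⇒ ln(phi₀ₐ/phi₀ᵦ) = (βₐ − βᵦ)·z
z = ln(0.54/0.63) / (0.315 − 0.453) = -0.1542 / -0.138 = 1.117 km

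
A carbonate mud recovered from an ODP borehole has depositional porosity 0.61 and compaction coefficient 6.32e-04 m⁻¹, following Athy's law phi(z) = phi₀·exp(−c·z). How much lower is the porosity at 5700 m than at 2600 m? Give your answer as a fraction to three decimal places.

Working in km (1 km = 1000 m; c in km⁻¹ = c in m⁻¹ × 1000):
phi(2.6) = 0.61·e^(−0.632×2.6) = 0.1179
phi(5.7) = 0.61·e^(−0.632×5.7) = 0.0166
Δphi = 0.1179 − 0.0166 = 0.1013

0.101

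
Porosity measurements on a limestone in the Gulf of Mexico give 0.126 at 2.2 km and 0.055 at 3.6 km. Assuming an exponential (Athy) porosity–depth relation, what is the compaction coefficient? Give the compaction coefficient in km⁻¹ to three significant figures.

0.592 km⁻¹

Athy: n(Z) = n₀ e^(−kZ) ⇒ n₁/n₂ = e^{k(Z₂−Z₁)} ⇒ k = ln(n₁/n₂)/(Z₂−Z₁)
k = ln(0.126/0.055) / (3.6 − 2.2) = ln(2.291) / 1.4 = 0.8289 / 1.4 = 0.5921 km⁻¹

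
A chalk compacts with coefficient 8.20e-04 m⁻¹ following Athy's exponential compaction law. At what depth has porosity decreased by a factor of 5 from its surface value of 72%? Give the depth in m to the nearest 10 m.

1960 m

Working in km (1 km = 1000 m; β in km⁻¹ = β in m⁻¹ × 1000):
φ/φ₀ = 1/5 ⇒ exp(−β·d) = 1/5 ⇒ d = ln(5) / β
d = 1.6094 / 0.82 = 1.963 km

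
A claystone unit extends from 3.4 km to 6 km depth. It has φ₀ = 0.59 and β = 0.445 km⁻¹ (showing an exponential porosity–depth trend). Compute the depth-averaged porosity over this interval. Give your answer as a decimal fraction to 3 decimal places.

0.077

⟨φ⟩ = (1/(d₂−d₁)) ∫ φ₀ e^(−βd) dd = φ₀·(e^(−β·d₁) − e^(−β·d₂)) / (β·(d₂−d₁))
e^(−0.445×3.4) = 0.2202; e^(−0.445×6) = 0.0693
⟨φ⟩ = 0.59 × (0.2202 − 0.0693) / (0.445 × 2.6) = 0.59 × 0.1305 = 0.0770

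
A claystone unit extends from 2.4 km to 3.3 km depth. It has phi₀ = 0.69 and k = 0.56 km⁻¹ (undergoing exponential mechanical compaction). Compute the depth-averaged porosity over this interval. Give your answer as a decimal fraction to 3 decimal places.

0.141

⟨phi⟩ = (1/(Z₂−Z₁)) ∫ phi₀ e^(−kZ) dZ = phi₀·(e^(−k·Z₁) − e^(−k·Z₂)) / (k·(Z₂−Z₁))
e^(−0.56×2.4) = 0.2608; e^(−0.56×3.3) = 0.1576
⟨phi⟩ = 0.69 × (0.2608 − 0.1576) / (0.56 × 0.9) = 0.69 × 0.2049 = 0.1414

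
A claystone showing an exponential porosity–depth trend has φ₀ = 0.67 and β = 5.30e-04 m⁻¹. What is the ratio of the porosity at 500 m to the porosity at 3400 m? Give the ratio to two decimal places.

Working in km (1 km = 1000 m; β in km⁻¹ = β in m⁻¹ × 1000):
φ(z₁)/φ(z₂) = e^(−β·z₁)/e^(−β·z₂) = e^{β(z₂−z₁)}
= exp(0.53 × 2.9) = exp(1.537) = 4.6506

4.65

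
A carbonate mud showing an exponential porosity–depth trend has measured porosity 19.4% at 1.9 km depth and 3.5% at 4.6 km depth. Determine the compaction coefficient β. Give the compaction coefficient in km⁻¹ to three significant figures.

0.634 km⁻¹

Athy: phi(z) = phi₀ e^(−βz) ⇒ phi₁/phi₂ = e^{β(z₂−z₁)} ⇒ β = ln(phi₁/phi₂)/(z₂−z₁)
β = ln(0.194/0.035) / (4.6 − 1.9) = ln(5.543) / 2.7 = 1.7125 / 2.7 = 0.6343 km⁻¹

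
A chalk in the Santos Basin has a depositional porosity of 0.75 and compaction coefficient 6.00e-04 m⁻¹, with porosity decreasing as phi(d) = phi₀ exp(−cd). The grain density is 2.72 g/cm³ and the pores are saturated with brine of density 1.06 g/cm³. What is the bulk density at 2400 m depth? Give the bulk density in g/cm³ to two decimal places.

Working in km (1 km = 1000 m; c in km⁻¹ = c in m⁻¹ × 1000):
Porosity at depth: phi = 0.75·exp(−0.6×2.4) = 0.75×0.2369 = 0.1777
Bulk density: ρ_b = (1−phi)ρ_g + phi·ρ_f = 0.8223×2.72 + 0.1777×1.06
       = 2.237 + 0.188 = 2.425 g/cm³

2.43 g/cm³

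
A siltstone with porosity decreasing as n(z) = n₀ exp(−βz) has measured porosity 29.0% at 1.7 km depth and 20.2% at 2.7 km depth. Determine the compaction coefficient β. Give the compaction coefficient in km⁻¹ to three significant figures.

0.362 km⁻¹

Athy: n(z) = n₀ e^(−βz) ⇒ n₁/n₂ = e^{β(z₂−z₁)} ⇒ β = ln(n₁/n₂)/(z₂−z₁)
β = ln(0.29/0.202) / (2.7 − 1.7) = ln(1.436) / 1 = 0.3616 / 1 = 0.3616 km⁻¹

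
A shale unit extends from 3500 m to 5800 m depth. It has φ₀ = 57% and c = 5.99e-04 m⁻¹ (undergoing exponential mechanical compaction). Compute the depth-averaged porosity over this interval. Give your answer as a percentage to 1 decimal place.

3.8%

Working in km (1 km = 1000 m; c in km⁻¹ = c in m⁻¹ × 1000):
⟨φ⟩ = (1/(d₂−d₁)) ∫ φ₀ e^(−cd) dd = φ₀·(e^(−c·d₁) − e^(−c·d₂)) / (c·(d₂−d₁))
e^(−0.599×3.5) = 0.1229; e^(−0.599×5.8) = 0.0310
⟨φ⟩ = 0.57 × (0.1229 − 0.0310) / (0.599 × 2.3) = 0.57 × 0.0667 = 0.0380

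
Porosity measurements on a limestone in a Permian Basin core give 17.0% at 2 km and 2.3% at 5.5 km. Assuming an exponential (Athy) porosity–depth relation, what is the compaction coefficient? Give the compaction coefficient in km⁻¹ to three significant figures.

Athy: φ(Z) = φ₀ e^(−kZ) ⇒ φ₁/φ₂ = e^{k(Z₂−Z₁)} ⇒ k = ln(φ₁/φ₂)/(Z₂−Z₁)
k = ln(0.17/0.023) / (5.5 − 2) = ln(7.391) / 3.5 = 2.0003 / 3.5 = 0.5715 km⁻¹

0.572 km⁻¹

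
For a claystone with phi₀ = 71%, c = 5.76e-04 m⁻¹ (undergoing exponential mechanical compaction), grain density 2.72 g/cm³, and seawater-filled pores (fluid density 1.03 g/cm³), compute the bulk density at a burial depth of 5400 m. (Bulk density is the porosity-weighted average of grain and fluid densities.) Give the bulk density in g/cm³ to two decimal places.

2.67 g/cm³

Working in km (1 km = 1000 m; c in km⁻¹ = c in m⁻¹ × 1000):
Porosity at depth: phi = 0.71·exp(−0.576×5.4) = 0.71×0.0446 = 0.0317
Bulk density: ρ_b = (1−phi)ρ_g + phi·ρ_f = 0.9683×2.72 + 0.0317×1.03
       = 2.634 + 0.033 = 2.667 g/cm³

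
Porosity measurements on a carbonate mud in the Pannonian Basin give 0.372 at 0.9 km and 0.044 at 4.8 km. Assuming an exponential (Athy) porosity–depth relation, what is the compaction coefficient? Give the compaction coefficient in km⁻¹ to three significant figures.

Athy: phi(z) = phi₀ e^(−kz) ⇒ phi₁/phi₂ = e^{k(z₂−z₁)} ⇒ k = ln(phi₁/phi₂)/(z₂−z₁)
k = ln(0.372/0.044) / (4.8 − 0.9) = ln(8.455) / 3.9 = 2.1347 / 3.9 = 0.5474 km⁻¹

0.547 km⁻¹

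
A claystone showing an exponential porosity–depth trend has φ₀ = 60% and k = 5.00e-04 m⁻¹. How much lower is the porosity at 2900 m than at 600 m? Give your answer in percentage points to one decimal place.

30.4 percentage points

Working in km (1 km = 1000 m; k in km⁻¹ = k in m⁻¹ × 1000):
φ(0.6) = 0.6·e^(−0.5×0.6) = 0.4445
φ(2.9) = 0.6·e^(−0.5×2.9) = 0.1407
Δφ = 0.4445 − 0.1407 = 0.3037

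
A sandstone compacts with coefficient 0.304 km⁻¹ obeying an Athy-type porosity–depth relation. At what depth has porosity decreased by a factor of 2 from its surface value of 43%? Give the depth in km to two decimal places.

phi/phi₀ = 1/2 ⇒ exp(−β·d) = 1/2 ⇒ d = ln(2) / β
d = 0.6931 / 0.304 = 2.280 km

2.28 km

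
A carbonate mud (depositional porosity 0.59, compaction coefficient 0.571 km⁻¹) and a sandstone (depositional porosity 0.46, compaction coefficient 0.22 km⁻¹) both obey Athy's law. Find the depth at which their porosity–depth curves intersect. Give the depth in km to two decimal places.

Set phi₀ₐ e^(−βₐd) = phi₀ᵦ e^(−βᵦd) ⇒ ln(phi₀ₐ/phi₀ᵦ) = (βₐ − βᵦ)·d
d = ln(0.59/0.46) / (0.571 − 0.22) = 0.2489 / 0.351 = 0.709 km

0.71 km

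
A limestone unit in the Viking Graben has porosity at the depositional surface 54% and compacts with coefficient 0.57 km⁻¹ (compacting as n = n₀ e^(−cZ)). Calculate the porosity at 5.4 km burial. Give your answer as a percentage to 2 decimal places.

2.49%

n = n₀·exp(−c·Z) = 0.54 × exp(−0.57 × 5.4) = 0.54 × exp(−3.078)
  = 0.54 × 0.0461 = 0.0249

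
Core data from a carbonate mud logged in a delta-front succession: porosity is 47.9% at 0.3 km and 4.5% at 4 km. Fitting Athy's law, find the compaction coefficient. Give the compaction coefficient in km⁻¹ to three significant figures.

0.639 km⁻¹

Athy: phi(Z) = phi₀ e^(−βZ) ⇒ phi₁/phi₂ = e^{β(Z₂−Z₁)} ⇒ β = ln(phi₁/phi₂)/(Z₂−Z₁)
β = ln(0.479/0.045) / (4 − 0.3) = ln(10.64) / 3.7 = 2.3650 / 3.7 = 0.6392 km⁻¹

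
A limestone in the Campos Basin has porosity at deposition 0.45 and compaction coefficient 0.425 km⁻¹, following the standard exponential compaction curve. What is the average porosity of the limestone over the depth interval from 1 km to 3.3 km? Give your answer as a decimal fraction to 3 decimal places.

⟨φ⟩ = (1/(z₂−z₁)) ∫ φ₀ e^(−kz) dz = φ₀·(e^(−k·z₁) − e^(−k·z₂)) / (k·(z₂−z₁))
e^(−0.425×1) = 0.6538; e^(−0.425×3.3) = 0.2460
⟨φ⟩ = 0.45 × (0.6538 − 0.2460) / (0.425 × 2.3) = 0.45 × 0.4172 = 0.1877

0.188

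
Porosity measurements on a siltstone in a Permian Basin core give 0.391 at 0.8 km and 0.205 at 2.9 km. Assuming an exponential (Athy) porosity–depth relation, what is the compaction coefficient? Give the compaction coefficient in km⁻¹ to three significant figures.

0.307 km⁻¹

Athy: phi(z) = phi₀ e^(−cz) ⇒ phi₁/phi₂ = e^{c(z₂−z₁)} ⇒ c = ln(phi₁/phi₂)/(z₂−z₁)
c = ln(0.391/0.205) / (2.9 − 0.8) = ln(1.907) / 2.1 = 0.6457 / 2.1 = 0.3075 km⁻¹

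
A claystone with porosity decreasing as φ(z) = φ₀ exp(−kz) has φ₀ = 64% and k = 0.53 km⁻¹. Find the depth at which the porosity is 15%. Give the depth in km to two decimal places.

Invert Athy's law: z = ln(φ₀/φ) / k
z = ln(0.64/0.15) / 0.53 = ln(4.267) / 0.53 = 1.4508 / 0.53 = 2.737 km

2.74 km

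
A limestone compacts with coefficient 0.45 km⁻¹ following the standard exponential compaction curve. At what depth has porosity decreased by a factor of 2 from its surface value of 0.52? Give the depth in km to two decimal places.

1.54 km

phi/phi₀ = 1/2 ⇒ exp(−k·Z) = 1/2 ⇒ Z = ln(2) / k
Z = 0.6931 / 0.45 = 1.540 km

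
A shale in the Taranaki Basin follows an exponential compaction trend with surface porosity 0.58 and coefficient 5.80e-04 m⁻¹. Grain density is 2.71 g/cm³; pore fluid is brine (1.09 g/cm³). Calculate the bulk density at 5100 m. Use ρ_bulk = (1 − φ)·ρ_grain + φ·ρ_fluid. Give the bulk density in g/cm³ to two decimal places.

Working in km (1 km = 1000 m; k in km⁻¹ = k in m⁻¹ × 1000):
Porosity at depth: phi = 0.58·exp(−0.58×5.1) = 0.58×0.0519 = 0.0301
Bulk density: ρ_b = (1−phi)ρ_g + phi·ρ_f = 0.9699×2.71 + 0.0301×1.09
       = 2.628 + 0.033 = 2.661 g/cm³

2.66 g/cm³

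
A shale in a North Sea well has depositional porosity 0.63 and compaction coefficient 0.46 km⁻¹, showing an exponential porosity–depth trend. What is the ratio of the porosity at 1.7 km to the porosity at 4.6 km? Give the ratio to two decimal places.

φ(Z₁)/φ(Z₂) = e^(−c·Z₁)/e^(−c·Z₂) = e^{c(Z₂−Z₁)}
= exp(0.46 × 2.9) = exp(1.334) = 3.7962

3.80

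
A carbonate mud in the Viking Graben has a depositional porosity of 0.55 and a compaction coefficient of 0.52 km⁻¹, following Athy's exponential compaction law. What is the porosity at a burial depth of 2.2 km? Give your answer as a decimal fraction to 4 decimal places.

phi = phi₀·exp(−β·z) = 0.55 × exp(−0.52 × 2.2) = 0.55 × exp(−1.144)
  = 0.55 × 0.3185 = 0.1752

0.1752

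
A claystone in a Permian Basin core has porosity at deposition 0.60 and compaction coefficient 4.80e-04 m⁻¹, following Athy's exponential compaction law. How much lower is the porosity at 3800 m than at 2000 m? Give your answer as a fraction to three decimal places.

0.133

Working in km (1 km = 1000 m; β in km⁻¹ = β in m⁻¹ × 1000):
phi(2) = 0.6·e^(−0.48×2) = 0.2297
phi(3.8) = 0.6·e^(−0.48×3.8) = 0.0968
Δphi = 0.2297 − 0.0968 = 0.1329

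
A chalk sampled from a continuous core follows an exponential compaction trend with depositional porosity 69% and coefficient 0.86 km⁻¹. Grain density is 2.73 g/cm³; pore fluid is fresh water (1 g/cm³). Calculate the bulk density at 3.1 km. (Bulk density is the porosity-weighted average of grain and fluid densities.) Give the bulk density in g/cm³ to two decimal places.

Porosity at depth: phi = 0.69·exp(−0.86×3.1) = 0.69×0.0695 = 0.0480
Bulk density: ρ_b = (1−phi)ρ_g + phi·ρ_f = 0.9520×2.73 + 0.0480×1
       = 2.599 + 0.048 = 2.647 g/cm³

2.65 g/cm³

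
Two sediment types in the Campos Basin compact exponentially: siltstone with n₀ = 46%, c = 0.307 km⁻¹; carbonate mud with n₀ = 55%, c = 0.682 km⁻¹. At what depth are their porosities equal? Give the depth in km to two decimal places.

Set n₀ₐ e^(−cₐz) = n₀ᵦ e^(−cᵦz) ⇒ ln(n₀ₐ/n₀ᵦ) = (cₐ − cᵦ)·z
z = ln(0.46/0.55) / (0.307 − 0.682) = -0.1787 / -0.375 = 0.477 km

0.48 km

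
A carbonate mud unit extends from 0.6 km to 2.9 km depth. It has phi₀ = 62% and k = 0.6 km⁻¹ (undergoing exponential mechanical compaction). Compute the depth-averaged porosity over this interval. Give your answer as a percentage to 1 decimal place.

⟨phi⟩ = (1/(z₂−z₁)) ∫ phi₀ e^(−kz) dz = phi₀·(e^(−k·z₁) − e^(−k·z₂)) / (k·(z₂−z₁))
e^(−0.6×0.6) = 0.6977; e^(−0.6×2.9) = 0.1755
⟨phi⟩ = 0.62 × (0.6977 − 0.1755) / (0.6 × 2.3) = 0.62 × 0.3784 = 0.2346

23.5%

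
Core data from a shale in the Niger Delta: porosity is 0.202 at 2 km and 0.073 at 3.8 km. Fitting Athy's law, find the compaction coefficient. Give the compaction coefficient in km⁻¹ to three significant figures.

0.565 km⁻¹

Athy: φ(d) = φ₀ e^(−cd) ⇒ φ₁/φ₂ = e^{c(d₂−d₁)} ⇒ c = ln(φ₁/φ₂)/(d₂−d₁)
c = ln(0.202/0.073) / (3.8 − 2) = ln(2.767) / 1.8 = 1.0178 / 1.8 = 0.5654 km⁻¹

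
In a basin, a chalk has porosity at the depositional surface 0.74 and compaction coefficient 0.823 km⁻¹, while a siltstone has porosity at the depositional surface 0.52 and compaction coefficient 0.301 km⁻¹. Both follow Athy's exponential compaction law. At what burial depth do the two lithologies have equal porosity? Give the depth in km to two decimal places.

Set φ₀ₐ e^(−cₐd) = φ₀ᵦ e^(−cᵦd) ⇒ ln(φ₀ₐ/φ₀ᵦ) = (cₐ − cᵦ)·d
d = ln(0.74/0.52) / (0.823 − 0.301) = 0.3528 / 0.522 = 0.676 km

0.68 km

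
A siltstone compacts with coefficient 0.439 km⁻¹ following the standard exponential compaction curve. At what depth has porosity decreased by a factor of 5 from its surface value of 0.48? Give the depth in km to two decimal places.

3.67 km

φ/φ₀ = 1/5 ⇒ exp(−c·Z) = 1/5 ⇒ Z = ln(5) / c
Z = 1.6094 / 0.439 = 3.666 km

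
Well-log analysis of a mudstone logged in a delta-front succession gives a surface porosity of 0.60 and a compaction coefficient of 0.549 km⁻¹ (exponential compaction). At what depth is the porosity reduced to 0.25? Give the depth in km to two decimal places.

1.59 km

Invert Athy's law: d = ln(φ₀/φ) / k
d = ln(0.6/0.25) / 0.549 = ln(2.4) / 0.549 = 0.8755 / 0.549 = 1.595 km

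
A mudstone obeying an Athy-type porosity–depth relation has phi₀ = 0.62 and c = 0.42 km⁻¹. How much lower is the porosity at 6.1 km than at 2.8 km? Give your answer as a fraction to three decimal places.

0.143

phi(2.8) = 0.62·e^(−0.42×2.8) = 0.1913
phi(6.1) = 0.62·e^(−0.42×6.1) = 0.0478
Δphi = 0.1913 − 0.0478 = 0.1434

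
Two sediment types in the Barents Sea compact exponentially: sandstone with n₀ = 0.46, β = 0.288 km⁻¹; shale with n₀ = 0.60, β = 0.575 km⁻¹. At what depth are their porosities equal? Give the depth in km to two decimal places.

0.93 km

Set n₀ₐ e^(−βₐz) = n₀ᵦ e^(−βᵦz) ⇒ ln(n₀ₐ/n₀ᵦ) = (βₐ − βᵦ)·z
z = ln(0.46/0.6) / (0.288 − 0.575) = -0.2657 / -0.287 = 0.926 km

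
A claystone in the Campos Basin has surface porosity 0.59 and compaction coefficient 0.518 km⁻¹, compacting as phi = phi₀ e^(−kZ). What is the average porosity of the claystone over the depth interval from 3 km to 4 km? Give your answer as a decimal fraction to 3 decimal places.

⟨phi⟩ = (1/(Z₂−Z₁)) ∫ phi₀ e^(−kZ) dZ = phi₀·(e^(−k·Z₁) − e^(−k·Z₂)) / (k·(Z₂−Z₁))
e^(−0.518×3) = 0.2114; e^(−0.518×4) = 0.1259
⟨phi⟩ = 0.59 × (0.2114 − 0.1259) / (0.518 × 1) = 0.59 × 0.1650 = 0.0973

0.097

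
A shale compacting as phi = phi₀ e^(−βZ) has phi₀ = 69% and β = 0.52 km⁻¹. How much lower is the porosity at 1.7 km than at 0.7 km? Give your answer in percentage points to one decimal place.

19.4 percentage points

phi(0.7) = 0.69·e^(−0.52×0.7) = 0.4795
phi(1.7) = 0.69·e^(−0.52×1.7) = 0.2851
Δphi = 0.4795 − 0.2851 = 0.1944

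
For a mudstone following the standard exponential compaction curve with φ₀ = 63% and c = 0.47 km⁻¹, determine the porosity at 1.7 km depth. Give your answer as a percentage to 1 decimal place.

28.3%

φ = φ₀·exp(−c·z) = 0.63 × exp(−0.47 × 1.7) = 0.63 × exp(−0.799)
  = 0.63 × 0.4498 = 0.2834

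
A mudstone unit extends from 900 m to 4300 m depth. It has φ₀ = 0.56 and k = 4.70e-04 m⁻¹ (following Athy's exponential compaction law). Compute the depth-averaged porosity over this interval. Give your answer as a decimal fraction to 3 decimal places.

Working in km (1 km = 1000 m; k in km⁻¹ = k in m⁻¹ × 1000):
⟨φ⟩ = (1/(d₂−d₁)) ∫ φ₀ e^(−kd) dd = φ₀·(e^(−k·d₁) − e^(−k·d₂)) / (k·(d₂−d₁))
e^(−0.47×0.9) = 0.6551; e^(−0.47×4.3) = 0.1325
⟨φ⟩ = 0.56 × (0.6551 − 0.1325) / (0.47 × 3.4) = 0.56 × 0.3270 = 0.1831

0.183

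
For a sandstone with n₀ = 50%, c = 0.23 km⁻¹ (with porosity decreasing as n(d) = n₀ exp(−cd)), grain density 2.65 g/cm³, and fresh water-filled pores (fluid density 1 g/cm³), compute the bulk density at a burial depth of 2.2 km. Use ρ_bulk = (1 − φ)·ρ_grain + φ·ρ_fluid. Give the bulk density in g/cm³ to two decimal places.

2.15 g/cm³

Porosity at depth: n = 0.5·exp(−0.23×2.2) = 0.5×0.6029 = 0.3015
Bulk density: ρ_b = (1−n)ρ_g + n·ρ_f = 0.6985×2.65 + 0.3015×1
       = 1.851 + 0.301 = 2.153 g/cm³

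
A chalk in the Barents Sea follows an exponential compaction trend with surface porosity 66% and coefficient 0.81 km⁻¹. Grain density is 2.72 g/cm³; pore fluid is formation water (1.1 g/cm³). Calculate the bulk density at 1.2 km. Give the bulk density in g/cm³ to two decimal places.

Porosity at depth: phi = 0.66·exp(−0.81×1.2) = 0.66×0.3783 = 0.2497
Bulk density: ρ_b = (1−phi)ρ_g + phi·ρ_f = 0.7503×2.72 + 0.2497×1.1
       = 2.041 + 0.275 = 2.315 g/cm³

2.32 g/cm³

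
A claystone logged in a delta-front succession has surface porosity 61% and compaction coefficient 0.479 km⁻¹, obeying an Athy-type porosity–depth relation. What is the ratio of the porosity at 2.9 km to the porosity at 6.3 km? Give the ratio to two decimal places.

φ(d₁)/φ(d₂) = e^(−β·d₁)/e^(−β·d₂) = e^{β(d₂−d₁)}
= exp(0.479 × 3.4) = exp(1.629) = 5.0967

5.10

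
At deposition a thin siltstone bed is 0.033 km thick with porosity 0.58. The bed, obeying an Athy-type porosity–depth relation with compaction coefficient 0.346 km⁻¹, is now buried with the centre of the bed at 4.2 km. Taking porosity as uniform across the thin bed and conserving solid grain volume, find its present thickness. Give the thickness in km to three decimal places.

Porosity at 4.2 km: n = 0.58·exp(−0.346×4.2) = 0.1356
Solid-volume conservation: h(1−n) = h₀(1−n₀) ⇒ h = h₀·(1−n₀)/(1−n)
h = 0.033 × (1 − 0.58)/(1 − 0.1356) = 0.033 × 0.4859 = 0.0160 km

0.016 km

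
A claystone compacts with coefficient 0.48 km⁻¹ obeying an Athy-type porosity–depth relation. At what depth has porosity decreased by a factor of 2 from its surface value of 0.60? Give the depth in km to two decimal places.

n/n₀ = 1/2 ⇒ exp(−k·d) = 1/2 ⇒ d = ln(2) / k
d = 0.6931 / 0.48 = 1.444 km

1.44 km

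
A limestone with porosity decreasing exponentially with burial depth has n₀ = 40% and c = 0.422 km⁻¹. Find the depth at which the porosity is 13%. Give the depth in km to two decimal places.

Invert Athy's law: Z = ln(n₀/n) / c
Z = ln(0.4/0.13) / 0.422 = ln(3.077) / 0.422 = 1.1239 / 0.422 = 2.663 km

2.66 km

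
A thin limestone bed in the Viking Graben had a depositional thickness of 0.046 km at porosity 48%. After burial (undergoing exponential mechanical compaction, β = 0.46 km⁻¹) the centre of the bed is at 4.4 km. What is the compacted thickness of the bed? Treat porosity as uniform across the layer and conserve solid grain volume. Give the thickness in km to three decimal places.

Porosity at 4.4 km: φ = 0.48·exp(−0.46×4.4) = 0.0634
Solid-volume conservation: h(1−φ) = h₀(1−φ₀) ⇒ h = h₀·(1−φ₀)/(1−φ)
h = 0.046 × (1 − 0.48)/(1 − 0.0634) = 0.046 × 0.5552 = 0.0255 km

0.026 km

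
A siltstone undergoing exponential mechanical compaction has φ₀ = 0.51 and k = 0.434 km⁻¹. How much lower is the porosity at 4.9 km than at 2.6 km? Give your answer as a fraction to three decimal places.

φ(2.6) = 0.51·e^(−0.434×2.6) = 0.1650
φ(4.9) = 0.51·e^(−0.434×4.9) = 0.0608
Δφ = 0.1650 − 0.0608 = 0.1042

0.104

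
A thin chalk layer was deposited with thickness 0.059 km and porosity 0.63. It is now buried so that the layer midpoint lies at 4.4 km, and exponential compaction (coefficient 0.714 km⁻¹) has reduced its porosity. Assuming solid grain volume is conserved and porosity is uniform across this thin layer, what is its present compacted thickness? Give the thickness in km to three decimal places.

0.022 km

Porosity at 4.4 km: n = 0.63·exp(−0.714×4.4) = 0.0272
Solid-volume conservation: h(1−n) = h₀(1−n₀) ⇒ h = h₀·(1−n₀)/(1−n)
h = 0.059 × (1 − 0.63)/(1 − 0.0272) = 0.059 × 0.3804 = 0.0224 km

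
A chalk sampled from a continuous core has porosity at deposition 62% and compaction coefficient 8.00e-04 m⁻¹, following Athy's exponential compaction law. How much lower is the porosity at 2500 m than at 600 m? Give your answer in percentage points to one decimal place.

30.0 percentage points

Working in km (1 km = 1000 m; c in km⁻¹ = c in m⁻¹ × 1000):
phi(0.6) = 0.62·e^(−0.8×0.6) = 0.3836
phi(2.5) = 0.62·e^(−0.8×2.5) = 0.0839
Δphi = 0.3836 − 0.0839 = 0.2997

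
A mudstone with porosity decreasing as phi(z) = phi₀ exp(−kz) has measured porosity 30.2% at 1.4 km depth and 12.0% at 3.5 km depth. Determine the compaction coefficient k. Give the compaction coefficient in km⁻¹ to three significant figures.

0.439 km⁻¹

Athy: phi(z) = phi₀ e^(−kz) ⇒ phi₁/phi₂ = e^{k(z₂−z₁)} ⇒ k = ln(phi₁/phi₂)/(z₂−z₁)
k = ln(0.302/0.12) / (3.5 − 1.4) = ln(2.517) / 2.1 = 0.9229 / 2.1 = 0.4395 km⁻¹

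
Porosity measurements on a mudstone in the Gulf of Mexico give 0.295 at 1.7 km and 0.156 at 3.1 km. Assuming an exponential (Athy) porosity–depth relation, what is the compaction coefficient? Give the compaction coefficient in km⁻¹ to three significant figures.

Athy: n(z) = n₀ e^(−kz) ⇒ n₁/n₂ = e^{k(z₂−z₁)} ⇒ k = ln(n₁/n₂)/(z₂−z₁)
k = ln(0.295/0.156) / (3.1 − 1.7) = ln(1.891) / 1.4 = 0.6371 / 1.4 = 0.4551 km⁻¹

0.455 km⁻¹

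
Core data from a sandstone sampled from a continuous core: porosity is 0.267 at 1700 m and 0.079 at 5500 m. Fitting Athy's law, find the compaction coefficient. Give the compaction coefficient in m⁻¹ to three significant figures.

0.000320 m⁻¹

Working in km (1 km = 1000 m; k in km⁻¹ = k in m⁻¹ × 1000):
Athy: φ(d) = φ₀ e^(−kd) ⇒ φ₁/φ₂ = e^{k(d₂−d₁)} ⇒ k = ln(φ₁/φ₂)/(d₂−d₁)
k = ln(0.267/0.079) / (5.5 − 1.7) = ln(3.38) / 3.8 = 1.2178 / 3.8 = 0.3205 km⁻¹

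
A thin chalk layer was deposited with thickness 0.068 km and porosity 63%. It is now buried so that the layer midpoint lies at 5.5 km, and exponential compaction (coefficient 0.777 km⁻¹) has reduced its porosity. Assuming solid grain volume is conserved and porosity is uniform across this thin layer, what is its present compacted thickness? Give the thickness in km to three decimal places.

Porosity at 5.5 km: φ = 0.63·exp(−0.777×5.5) = 0.0088
Solid-volume conservation: h(1−φ) = h₀(1−φ₀) ⇒ h = h₀·(1−φ₀)/(1−φ)
h = 0.068 × (1 − 0.63)/(1 − 0.0088) = 0.068 × 0.3733 = 0.0254 km

0.025 km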